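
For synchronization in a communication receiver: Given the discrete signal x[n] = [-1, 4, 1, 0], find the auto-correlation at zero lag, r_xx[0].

The auto-correlation at zero lag r_xx[0] equals the signal energy.
r_xx[0] = sum of x[n]^2 = (-1)^2 + 4^2 + 1^2 + 0^2
= 1 + 16 + 1 + 0 = 18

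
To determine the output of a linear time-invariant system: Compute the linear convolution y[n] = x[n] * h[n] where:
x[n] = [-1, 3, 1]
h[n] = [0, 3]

y[n] = sum_k x[k]*h[n-k]. Output length = len(x) + len(h) - 1 = 3 + 2 - 1 = 4.
y[0] = -1*0 = 0
y[1] = 3*0 + -1*3 = -3
y[2] = 1*0 + 3*3 = 9
y[3] = 1*3 = 3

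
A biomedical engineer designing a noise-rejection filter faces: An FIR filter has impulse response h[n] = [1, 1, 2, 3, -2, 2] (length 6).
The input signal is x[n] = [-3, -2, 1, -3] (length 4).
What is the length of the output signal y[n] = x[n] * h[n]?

For linear convolution, the output length is:
len(y) = len(x) + len(h) - 1 = 4 + 6 - 1 = 9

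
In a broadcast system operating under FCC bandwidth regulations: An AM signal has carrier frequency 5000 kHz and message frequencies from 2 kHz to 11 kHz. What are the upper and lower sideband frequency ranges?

Upper sideband (USB) = fc + [fm_low, fm_high] = 5000 + [2, 11] = [5002, 5011] kHz
Lower sideband (LSB) = fc - [fm_high, fm_low] = 5000 - [11, 2] = [4989, 4998] kHz
Total occupied spectrum: 4989 kHz to 5011 kHz (plus carrier at 5000 kHz)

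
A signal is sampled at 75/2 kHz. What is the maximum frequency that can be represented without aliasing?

The maximum frequency that can be represented without aliasing
is the Nyquist frequency: f_max = f_s / 2 = 75/2 kHz / 2 = 75/4 kHz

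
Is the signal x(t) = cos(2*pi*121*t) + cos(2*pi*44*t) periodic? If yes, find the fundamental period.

f1 = 121 Hz, f2 = 44 Hz
Period T1 = 1/121, T2 = 1/44
Ratio T1/T2 = 44/121, which is rational.
The signal is periodic with fundamental period T = 1/GCD(121,44) = 1/11 s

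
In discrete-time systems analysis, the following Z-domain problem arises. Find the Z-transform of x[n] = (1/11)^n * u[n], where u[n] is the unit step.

The Z-transform of a^n * u[n] is z/(z-a) for |z| > |a|.
Here a = 1/11, so X(z) = z/(z - (1/11)) = 11z/(11z - 1)
ROC: |z| > 1/11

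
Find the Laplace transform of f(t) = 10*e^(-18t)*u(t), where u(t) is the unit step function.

Standard Laplace transform pair:
e^(-at)*u(t) <-> 1/(s+a)
With a = 18: L{10*e^(-18t)*u(t)} = 10/(s+18), ROC: Re(s) > -18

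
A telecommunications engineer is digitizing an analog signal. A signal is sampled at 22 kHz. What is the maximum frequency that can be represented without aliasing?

The maximum frequency that can be represented without aliasing
is the Nyquist frequency: f_max = f_s / 2 = 22 kHz / 2 = 11 kHz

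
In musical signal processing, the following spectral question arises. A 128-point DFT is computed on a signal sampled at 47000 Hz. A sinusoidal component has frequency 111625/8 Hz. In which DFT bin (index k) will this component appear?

DFT frequency resolution = f_s/N = 47000/128 = 5875/16 Hz
Bin index k = f_signal / resolution = 111625/8 / 5875/16 = 38
The signal frequency 111625/8 Hz falls in DFT bin k = 38.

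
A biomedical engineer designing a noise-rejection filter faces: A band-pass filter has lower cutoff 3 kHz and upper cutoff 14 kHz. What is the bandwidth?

Bandwidth = f_high - f_low
= 14 kHz - 3 kHz = 11 kHz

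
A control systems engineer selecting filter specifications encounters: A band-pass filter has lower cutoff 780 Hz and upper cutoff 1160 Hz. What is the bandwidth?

Bandwidth = f_high - f_low
= 1160 Hz - 780 Hz = 380 Hz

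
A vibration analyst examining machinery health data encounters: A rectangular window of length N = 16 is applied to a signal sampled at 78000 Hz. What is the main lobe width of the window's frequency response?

For a rectangular window of length N,
the main lobe width in frequency is 2*f_s/N.
= 2*78000/16 = 9750 Hz
This determines the minimum frequency separation for resolving two sinusoids.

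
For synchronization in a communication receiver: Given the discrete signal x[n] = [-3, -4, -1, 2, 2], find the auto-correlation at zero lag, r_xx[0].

The auto-correlation at zero lag r_xx[0] equals the signal energy.
r_xx[0] = sum of x[n]^2 = (-3)^2 + (-4)^2 + (-1)^2 + 2^2 + 2^2
= 9 + 16 + 1 + 4 + 4 = 34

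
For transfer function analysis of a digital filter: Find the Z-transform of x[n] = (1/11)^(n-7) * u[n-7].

Time-shifting property: if X(z) = Z{x[n]}, then Z{x[n-d]} = z^(-d) * X(z)
X(z) = z/(z - 1/11) for x[n] = (1/11)^n * u[n]
Z{x[n-7]} = z^(-7) * z/(z - 1/11) = z^(-6)/(z - 1/11)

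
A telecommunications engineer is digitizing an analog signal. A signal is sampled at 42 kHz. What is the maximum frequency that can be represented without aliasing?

The maximum frequency that can be represented without aliasing
is the Nyquist frequency: f_max = f_s / 2 = 42 kHz / 2 = 21 kHz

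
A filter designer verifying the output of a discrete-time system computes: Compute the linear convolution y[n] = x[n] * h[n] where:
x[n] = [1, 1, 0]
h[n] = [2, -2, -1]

y[n] = sum_k x[k]*h[n-k]. Output length = len(x) + len(h) - 1 = 3 + 3 - 1 = 5.
y[0] = 1*2 = 2
y[1] = 1*2 + 1*-2 = 0
y[2] = 0*2 + 1*-2 + 1*-1 = -3
y[3] = 0*-2 + 1*-1 = -1
y[4] = 0*-1 = 0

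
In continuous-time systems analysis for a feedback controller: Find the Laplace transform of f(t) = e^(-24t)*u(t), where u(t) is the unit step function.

Standard Laplace transform pair:
e^(-at)*u(t) <-> 1/(s+a)
With a = 24: L{e^(-24t)*u(t)} = 1/(s+24), ROC: Re(s) > -24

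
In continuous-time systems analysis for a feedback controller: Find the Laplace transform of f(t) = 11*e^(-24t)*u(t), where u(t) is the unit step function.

Standard Laplace transform pair:
e^(-at)*u(t) <-> 1/(s+a)
With a = 24: L{11*e^(-24t)*u(t)} = 11/(s+24), ROC: Re(s) > -24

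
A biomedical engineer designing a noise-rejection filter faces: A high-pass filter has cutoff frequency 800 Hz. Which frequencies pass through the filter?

A high-pass filter passes all frequencies above the cutoff frequency 800 Hz and attenuates lower frequencies.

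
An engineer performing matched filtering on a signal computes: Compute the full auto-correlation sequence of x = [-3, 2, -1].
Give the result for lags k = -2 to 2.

r_xx[k] = sum_m x[m]*x[m+k], indexed from 0, for k = -2 to 2:
  r_xx[-2] = x[2]*x[0] = 3
  r_xx[-1] = x[1]*x[0] + x[2]*x[1] = -8
  r_xx[0] = x[0]*x[0] + x[1]*x[1] + x[2]*x[2] = 14
  r_xx[1] = x[0]*x[1] + x[1]*x[2] = -8
  r_xx[2] = x[0]*x[2] = 3
r_xx = [3, -8, 14, -8, 3]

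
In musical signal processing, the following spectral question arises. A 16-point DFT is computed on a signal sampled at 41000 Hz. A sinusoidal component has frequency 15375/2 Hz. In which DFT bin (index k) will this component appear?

DFT frequency resolution = f_s/N = 41000/16 = 5125/2 Hz
Bin index k = f_signal / resolution = 15375/2 / 5125/2 = 3
The signal frequency 15375/2 Hz falls in DFT bin k = 3.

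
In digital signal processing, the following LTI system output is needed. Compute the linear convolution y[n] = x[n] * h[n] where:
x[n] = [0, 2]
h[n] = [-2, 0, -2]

y[n] = sum_k x[k]*h[n-k]. Output length = len(x) + len(h) - 1 = 2 + 3 - 1 = 4.
y[0] = 0*-2 = 0
y[1] = 2*-2 + 0*0 = -4
y[2] = 2*0 + 0*-2 = 0
y[3] = 2*-2 = -4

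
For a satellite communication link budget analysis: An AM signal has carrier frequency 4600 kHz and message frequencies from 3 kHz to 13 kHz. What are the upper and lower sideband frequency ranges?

Upper sideband (USB) = fc + [fm_low, fm_high] = 4600 + [3, 13] = [4603, 4613] kHz
Lower sideband (LSB) = fc - [fm_high, fm_low] = 4600 - [13, 3] = [4587, 4597] kHz
Total occupied spectrum: 4587 kHz to 4613 kHz (plus carrier at 4600 kHz)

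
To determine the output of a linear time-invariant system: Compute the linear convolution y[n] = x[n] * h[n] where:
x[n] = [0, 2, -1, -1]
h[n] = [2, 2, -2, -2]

y[n] = sum_k x[k]*h[n-k]. Output length = len(x) + len(h) - 1 = 4 + 4 - 1 = 7.
y[0] = 0*2 = 0
y[1] = 2*2 + 0*2 = 4
y[2] = -1*2 + 2*2 + 0*-2 = 2
y[3] = -1*2 + -1*2 + 2*-2 + 0*-2 = -8
y[4] = -1*2 + -1*-2 + 2*-2 = -4
y[5] = -1*-2 + -1*-2 = 4
y[6] = -1*-2 = 2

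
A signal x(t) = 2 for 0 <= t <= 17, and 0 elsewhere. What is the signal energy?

Energy = integral of |x(t)|^2 dt over the signal duration
= 2^2 * 17 = 4 * 17 = 68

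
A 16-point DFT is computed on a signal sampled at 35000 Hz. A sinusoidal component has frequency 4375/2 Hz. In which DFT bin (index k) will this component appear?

DFT frequency resolution = f_s/N = 35000/16 = 4375/2 Hz
Bin index k = f_signal / resolution = 4375/2 / 4375/2 = 1
The signal frequency 4375/2 Hz falls in DFT bin k = 1.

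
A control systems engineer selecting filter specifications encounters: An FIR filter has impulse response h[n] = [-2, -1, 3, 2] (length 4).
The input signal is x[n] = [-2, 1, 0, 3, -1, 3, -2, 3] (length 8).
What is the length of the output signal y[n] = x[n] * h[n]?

For linear convolution, the output length is:
len(y) = len(x) + len(h) - 1 = 8 + 4 - 1 = 11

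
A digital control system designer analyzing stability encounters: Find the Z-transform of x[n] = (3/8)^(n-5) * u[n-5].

Time-shifting property: if X(z) = Z{x[n]}, then Z{x[n-d]} = z^(-d) * X(z)
X(z) = z/(z - 3/8) for x[n] = (3/8)^n * u[n]
Z{x[n-5]} = z^(-5) * z/(z - 3/8) = z^(-4)/(z - 3/8)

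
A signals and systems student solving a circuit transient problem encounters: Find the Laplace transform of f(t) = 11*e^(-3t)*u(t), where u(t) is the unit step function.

Standard Laplace transform pair:
e^(-at)*u(t) <-> 1/(s+a)
With a = 3: L{11*e^(-3t)*u(t)} = 11/(s+3), ROC: Re(s) > -3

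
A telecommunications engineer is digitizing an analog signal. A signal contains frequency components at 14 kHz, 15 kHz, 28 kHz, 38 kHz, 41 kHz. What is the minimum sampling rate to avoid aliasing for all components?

The highest frequency component is f_max = 41 kHz.
Nyquist rate = 2 * f_max = 2 * 41 kHz = 82 kHz.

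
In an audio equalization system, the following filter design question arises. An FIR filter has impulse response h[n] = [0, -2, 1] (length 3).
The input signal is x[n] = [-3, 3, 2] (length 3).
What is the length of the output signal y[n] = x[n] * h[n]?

For linear convolution, the output length is:
len(y) = len(x) + len(h) - 1 = 3 + 3 - 1 = 5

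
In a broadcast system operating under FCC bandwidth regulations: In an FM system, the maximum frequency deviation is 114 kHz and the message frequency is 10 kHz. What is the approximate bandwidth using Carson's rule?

Carson's rule: BW = 2*(delta_f + f_m)
= 2*(114 + 10) kHz = 248 kHz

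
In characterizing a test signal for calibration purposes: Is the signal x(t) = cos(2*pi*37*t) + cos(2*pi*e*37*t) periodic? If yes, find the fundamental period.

f1 = 37 Hz, f2 = 37*e Hz
Ratio f2/f1 = e, which is irrational.
Since the frequency ratio is irrational, no common period exists.
The signal is not periodic.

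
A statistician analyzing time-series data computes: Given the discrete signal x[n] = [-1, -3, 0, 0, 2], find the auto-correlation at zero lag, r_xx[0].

The auto-correlation at zero lag r_xx[0] equals the signal energy.
r_xx[0] = sum of x[n]^2 = (-1)^2 + (-3)^2 + 0^2 + 0^2 + 2^2
= 1 + 9 + 0 + 0 + 4 = 14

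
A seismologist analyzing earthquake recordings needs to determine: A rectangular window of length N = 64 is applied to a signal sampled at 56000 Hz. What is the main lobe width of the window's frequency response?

For a rectangular window of length N,
the main lobe width in frequency is 2*f_s/N.
= 2*56000/64 = 1750 Hz
This determines the minimum frequency separation for resolving two sinusoids.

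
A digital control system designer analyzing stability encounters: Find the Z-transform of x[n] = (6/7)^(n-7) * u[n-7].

Time-shifting property: if X(z) = Z{x[n]}, then Z{x[n-d]} = z^(-d) * X(z)
X(z) = z/(z - 6/7) for x[n] = (6/7)^n * u[n]
Z{x[n-7]} = z^(-7) * z/(z - 6/7) = z^(-6)/(z - 6/7)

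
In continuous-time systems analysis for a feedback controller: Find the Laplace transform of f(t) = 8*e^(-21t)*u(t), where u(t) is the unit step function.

Standard Laplace transform pair:
e^(-at)*u(t) <-> 1/(s+a)
With a = 21: L{8*e^(-21t)*u(t)} = 8/(s+21), ROC: Re(s) > -21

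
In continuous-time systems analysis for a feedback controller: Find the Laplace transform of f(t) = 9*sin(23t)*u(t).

Standard pair: sin(wt)*u(t) <-> w/(s^2+w^2)
With w = 23: L{9*sin(23t)*u(t)} = 207/(s^2+529)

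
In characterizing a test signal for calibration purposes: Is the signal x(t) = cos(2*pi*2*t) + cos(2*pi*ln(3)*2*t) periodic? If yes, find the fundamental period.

f1 = 2 Hz, f2 = 2*ln(3) Hz
Ratio f2/f1 = ln(3), which is irrational.
Since the frequency ratio is irrational, no common period exists.
The signal is not periodic.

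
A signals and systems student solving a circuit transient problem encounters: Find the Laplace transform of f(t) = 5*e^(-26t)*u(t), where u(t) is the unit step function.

Standard Laplace transform pair:
e^(-at)*u(t) <-> 1/(s+a)
With a = 26: L{5*e^(-26t)*u(t)} = 5/(s+26), ROC: Re(s) > -26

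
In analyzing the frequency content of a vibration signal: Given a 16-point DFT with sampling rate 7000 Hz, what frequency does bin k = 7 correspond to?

The frequency of DFT bin k is: f_k = k * f_s / N
f_7 = 7 * 7000 / 16 = 6125/2 Hz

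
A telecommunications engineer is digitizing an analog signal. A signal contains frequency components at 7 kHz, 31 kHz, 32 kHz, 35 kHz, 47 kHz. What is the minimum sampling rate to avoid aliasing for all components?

The highest frequency component is f_max = 47 kHz.
Nyquist rate = 2 * f_max = 2 * 47 kHz = 94 kHz.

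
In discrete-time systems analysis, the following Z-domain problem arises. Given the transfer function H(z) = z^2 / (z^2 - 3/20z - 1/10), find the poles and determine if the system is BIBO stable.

Poles are roots of the denominator: z^2 - 3/20z - 1/10 = 0.
Quadratic formula: z = [-(-3/20) +/- sqrt((-3/20)^2 - 4*(-1/10))] / 2
Discriminant = 9/400 + 2/5 = 169/400; sqrt = 13/20.
z = (3/20 +/- 13/20) / 2 => z = 2/5 or z = -1/4.
|p1| = 2/5, |p2| = 1/4.
For BIBO stability, all poles must lie inside the unit circle (|p| < 1).
System is STABLE since both |p| < 1.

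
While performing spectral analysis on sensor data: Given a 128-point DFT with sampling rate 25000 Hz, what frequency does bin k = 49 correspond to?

The frequency of DFT bin k is: f_k = k * f_s / N
f_49 = 49 * 25000 / 128 = 153125/16 Hz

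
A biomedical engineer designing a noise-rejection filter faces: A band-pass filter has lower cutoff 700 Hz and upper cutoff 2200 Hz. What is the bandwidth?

Bandwidth = f_high - f_low
= 2200 Hz - 700 Hz = 1500 Hz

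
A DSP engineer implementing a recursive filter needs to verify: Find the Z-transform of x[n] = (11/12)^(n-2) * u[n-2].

Time-shifting property: if X(z) = Z{x[n]}, then Z{x[n-d]} = z^(-d) * X(z)
X(z) = z/(z - 11/12) for x[n] = (11/12)^n * u[n]
Z{x[n-2]} = z^(-2) * z/(z - 11/12) = z^(-1)/(z - 11/12)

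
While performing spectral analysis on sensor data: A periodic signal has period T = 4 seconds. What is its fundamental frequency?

The fundamental frequency is the reciprocal of the period.
f = 1/T = 1/(4) = 1/4 Hz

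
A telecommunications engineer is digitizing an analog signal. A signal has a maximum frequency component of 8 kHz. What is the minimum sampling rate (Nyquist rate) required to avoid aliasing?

By the Nyquist-Shannon sampling theorem,
the minimum sampling rate (Nyquist rate) must be at least 2 * f_max.
Nyquist rate = 2 * 8 kHz = 16 kHz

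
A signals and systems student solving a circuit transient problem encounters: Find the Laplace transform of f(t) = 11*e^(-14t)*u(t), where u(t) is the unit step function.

Standard Laplace transform pair:
e^(-at)*u(t) <-> 1/(s+a)
With a = 14: L{11*e^(-14t)*u(t)} = 11/(s+14), ROC: Re(s) > -14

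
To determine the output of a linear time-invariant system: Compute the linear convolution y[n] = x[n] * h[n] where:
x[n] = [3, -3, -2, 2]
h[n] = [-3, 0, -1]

y[n] = sum_k x[k]*h[n-k]. Output length = len(x) + len(h) - 1 = 4 + 3 - 1 = 6.
y[0] = 3*-3 = -9
y[1] = -3*-3 + 3*0 = 9
y[2] = -2*-3 + -3*0 + 3*-1 = 3
y[3] = 2*-3 + -2*0 + -3*-1 = -3
y[4] = 2*0 + -2*-1 = 2
y[5] = 2*-1 = -2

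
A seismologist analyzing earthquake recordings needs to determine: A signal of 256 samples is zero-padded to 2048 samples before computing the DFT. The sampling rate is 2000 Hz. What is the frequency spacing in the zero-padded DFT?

Original DFT: N = 256, resolution = f_s/N = 2000/256 = 125/16 Hz
Zero-padded DFT: N = 2048, resolution = f_s/N = 2000/2048 = 125/128 Hz
Zero-padding interpolates the spectrum (finer frequency grid)
but does NOT improve the true spectral resolution (ability to resolve close frequencies).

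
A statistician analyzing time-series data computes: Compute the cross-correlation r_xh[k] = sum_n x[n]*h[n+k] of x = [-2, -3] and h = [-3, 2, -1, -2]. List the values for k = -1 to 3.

Both sequences indexed from 0 and zero outside their support.
Lags with overlap: k = -1 to 3.
  r_xh[-1] = x[1]*h[0] = 9
  r_xh[0] = x[0]*h[0] + x[1]*h[1] = 0
  r_xh[1] = x[0]*h[1] + x[1]*h[2] = -1
  r_xh[2] = x[0]*h[2] + x[1]*h[3] = 8
  r_xh[3] = x[0]*h[3] = 4
r_xh = [9, 0, -1, 8, 4] (for k = -1, ..., 3)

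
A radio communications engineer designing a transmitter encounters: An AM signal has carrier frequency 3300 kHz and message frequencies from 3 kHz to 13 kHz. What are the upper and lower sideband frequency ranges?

Upper sideband (USB) = fc + [fm_low, fm_high] = 3300 + [3, 13] = [3303, 3313] kHz
Lower sideband (LSB) = fc - [fm_high, fm_low] = 3300 - [13, 3] = [3287, 3297] kHz
Total occupied spectrum: 3287 kHz to 3313 kHz (plus carrier at 3300 kHz)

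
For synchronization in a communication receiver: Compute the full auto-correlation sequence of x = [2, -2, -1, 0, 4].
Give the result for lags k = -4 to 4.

r_xx[k] = sum_m x[m]*x[m+k], indexed from 0, for k = -4 to 4:
  r_xx[-4] = x[4]*x[0] = 8
  r_xx[-3] = x[3]*x[0] + x[4]*x[1] = -8
  r_xx[-2] = x[2]*x[0] + x[3]*x[1] + x[4]*x[2] = -6
  r_xx[-1] = x[1]*x[0] + x[2]*x[1] + x[3]*x[2] + x[4]*x[3] = -2
  r_xx[0] = x[0]*x[0] + x[1]*x[1] + x[2]*x[2] + x[3]*x[3] + x[4]*x[4] = 25
  r_xx[1] = x[0]*x[1] + x[1]*x[2] + x[2]*x[3] + x[3]*x[4] = -2
  r_xx[2] = x[0]*x[2] + x[1]*x[3] + x[2]*x[4] = -6
  r_xx[3] = x[0]*x[3] + x[1]*x[4] = -8
  r_xx[4] = x[0]*x[4] = 8
r_xx = [8, -8, -6, -2, 25, -2, -6, -8, 8]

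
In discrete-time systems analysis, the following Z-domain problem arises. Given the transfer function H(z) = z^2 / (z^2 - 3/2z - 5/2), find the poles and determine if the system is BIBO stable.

Poles are roots of the denominator: z^2 - 3/2z - 5/2 = 0.
Quadratic formula: z = [-(-3/2) +/- sqrt((-3/2)^2 - 4*(-5/2))] / 2
Discriminant = 9/4 + 10 = 49/4; sqrt = 7/2.
z = (3/2 +/- 7/2) / 2 => z = 5/2 or z = -1.
|p1| = 1, |p2| = 5/2.
For BIBO stability, all poles must lie inside the unit circle (|p| < 1).
System is UNSTABLE since at least one |p| >= 1.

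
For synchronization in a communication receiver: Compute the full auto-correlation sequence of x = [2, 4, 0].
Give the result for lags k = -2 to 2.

r_xx[k] = sum_m x[m]*x[m+k], indexed from 0, for k = -2 to 2:
  r_xx[-2] = x[2]*x[0] = 0
  r_xx[-1] = x[1]*x[0] + x[2]*x[1] = 8
  r_xx[0] = x[0]*x[0] + x[1]*x[1] + x[2]*x[2] = 20
  r_xx[1] = x[0]*x[1] + x[1]*x[2] = 8
  r_xx[2] = x[0]*x[2] = 0
r_xx = [0, 8, 20, 8, 0]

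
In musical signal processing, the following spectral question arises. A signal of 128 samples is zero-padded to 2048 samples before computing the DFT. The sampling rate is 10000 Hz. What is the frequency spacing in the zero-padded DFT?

Original DFT: N = 128, resolution = f_s/N = 10000/128 = 625/8 Hz
Zero-padded DFT: N = 2048, resolution = f_s/N = 10000/2048 = 625/128 Hz
Zero-padding interpolates the spectrum (finer frequency grid)
but does NOT improve the true spectral resolution (ability to resolve close frequencies).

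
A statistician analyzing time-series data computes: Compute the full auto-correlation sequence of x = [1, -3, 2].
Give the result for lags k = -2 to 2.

r_xx[k] = sum_m x[m]*x[m+k], indexed from 0, for k = -2 to 2:
  r_xx[-2] = x[2]*x[0] = 2
  r_xx[-1] = x[1]*x[0] + x[2]*x[1] = -9
  r_xx[0] = x[0]*x[0] + x[1]*x[1] + x[2]*x[2] = 14
  r_xx[1] = x[0]*x[1] + x[1]*x[2] = -9
  r_xx[2] = x[0]*x[2] = 2
r_xx = [2, -9, 14, -9, 2]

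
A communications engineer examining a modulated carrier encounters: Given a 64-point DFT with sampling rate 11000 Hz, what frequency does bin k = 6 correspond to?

The frequency of DFT bin k is: f_k = k * f_s / N
f_6 = 6 * 11000 / 64 = 4125/4 Hz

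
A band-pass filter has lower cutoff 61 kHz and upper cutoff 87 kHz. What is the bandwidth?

Bandwidth = f_high - f_low
= 87 kHz - 61 kHz = 26 kHz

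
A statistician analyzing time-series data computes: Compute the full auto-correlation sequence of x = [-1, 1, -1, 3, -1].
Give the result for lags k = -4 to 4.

r_xx[k] = sum_m x[m]*x[m+k], indexed from 0, for k = -4 to 4:
  r_xx[-4] = x[4]*x[0] = 1
  r_xx[-3] = x[3]*x[0] + x[4]*x[1] = -4
  r_xx[-2] = x[2]*x[0] + x[3]*x[1] + x[4]*x[2] = 5
  r_xx[-1] = x[1]*x[0] + x[2]*x[1] + x[3]*x[2] + x[4]*x[3] = -8
  r_xx[0] = x[0]*x[0] + x[1]*x[1] + x[2]*x[2] + x[3]*x[3] + x[4]*x[4] = 13
  r_xx[1] = x[0]*x[1] + x[1]*x[2] + x[2]*x[3] + x[3]*x[4] = -8
  r_xx[2] = x[0]*x[2] + x[1]*x[3] + x[2]*x[4] = 5
  r_xx[3] = x[0]*x[3] + x[1]*x[4] = -4
  r_xx[4] = x[0]*x[4] = 1
r_xx = [1, -4, 5, -8, 13, -8, 5, -4, 1]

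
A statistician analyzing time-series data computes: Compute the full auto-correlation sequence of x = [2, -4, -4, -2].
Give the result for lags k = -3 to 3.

r_xx[k] = sum_m x[m]*x[m+k], indexed from 0, for k = -3 to 3:
  r_xx[-3] = x[3]*x[0] = -4
  r_xx[-2] = x[2]*x[0] + x[3]*x[1] = 0
  r_xx[-1] = x[1]*x[0] + x[2]*x[1] + x[3]*x[2] = 16
  r_xx[0] = x[0]*x[0] + x[1]*x[1] + x[2]*x[2] + x[3]*x[3] = 40
  r_xx[1] = x[0]*x[1] + x[1]*x[2] + x[2]*x[3] = 16
  r_xx[2] = x[0]*x[2] + x[1]*x[3] = 0
  r_xx[3] = x[0]*x[3] = -4
r_xx = [-4, 0, 16, 40, 16, 0, -4]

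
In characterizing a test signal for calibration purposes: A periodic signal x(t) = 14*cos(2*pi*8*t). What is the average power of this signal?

Average power of A*cos(wt) is A^2/2.
P = 14^2 / 2 = 196/2 = 98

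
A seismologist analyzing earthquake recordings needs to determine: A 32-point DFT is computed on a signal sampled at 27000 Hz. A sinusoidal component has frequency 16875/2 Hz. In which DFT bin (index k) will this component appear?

DFT frequency resolution = f_s/N = 27000/32 = 3375/4 Hz
Bin index k = f_signal / resolution = 16875/2 / 3375/4 = 10
The signal frequency 16875/2 Hz falls in DFT bin k = 10.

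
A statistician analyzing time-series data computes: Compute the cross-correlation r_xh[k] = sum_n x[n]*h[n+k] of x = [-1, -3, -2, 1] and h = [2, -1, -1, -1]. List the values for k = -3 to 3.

Both sequences indexed from 0 and zero outside their support.
Lags with overlap: k = -3 to 3.
  r_xh[-3] = x[3]*h[0] = 2
  r_xh[-2] = x[2]*h[0] + x[3]*h[1] = -5
  r_xh[-1] = x[1]*h[0] + x[2]*h[1] + x[3]*h[2] = -5
  r_xh[0] = x[0]*h[0] + x[1]*h[1] + x[2]*h[2] + x[3]*h[3] = 2
  r_xh[1] = x[0]*h[1] + x[1]*h[2] + x[2]*h[3] = 6
  r_xh[2] = x[0]*h[2] + x[1]*h[3] = 4
  r_xh[3] = x[0]*h[3] = 1
r_xh = [2, -5, -5, 2, 6, 4, 1] (for k = -3, ..., 3)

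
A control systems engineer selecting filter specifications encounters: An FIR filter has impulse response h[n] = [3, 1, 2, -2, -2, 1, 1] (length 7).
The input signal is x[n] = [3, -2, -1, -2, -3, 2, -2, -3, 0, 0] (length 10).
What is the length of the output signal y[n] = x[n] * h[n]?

For linear convolution, the output length is:
len(y) = len(x) + len(h) - 1 = 10 + 7 - 1 = 16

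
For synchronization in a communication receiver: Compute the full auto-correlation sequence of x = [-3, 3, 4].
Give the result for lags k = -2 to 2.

r_xx[k] = sum_m x[m]*x[m+k], indexed from 0, for k = -2 to 2:
  r_xx[-2] = x[2]*x[0] = -12
  r_xx[-1] = x[1]*x[0] + x[2]*x[1] = 3
  r_xx[0] = x[0]*x[0] + x[1]*x[1] + x[2]*x[2] = 34
  r_xx[1] = x[0]*x[1] + x[1]*x[2] = 3
  r_xx[2] = x[0]*x[2] = -12
r_xx = [-12, 3, 34, 3, -12]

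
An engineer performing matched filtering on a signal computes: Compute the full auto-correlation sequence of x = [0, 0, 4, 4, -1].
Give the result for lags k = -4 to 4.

r_xx[k] = sum_m x[m]*x[m+k], indexed from 0, for k = -4 to 4:
  r_xx[-4] = x[4]*x[0] = 0
  r_xx[-3] = x[3]*x[0] + x[4]*x[1] = 0
  r_xx[-2] = x[2]*x[0] + x[3]*x[1] + x[4]*x[2] = -4
  r_xx[-1] = x[1]*x[0] + x[2]*x[1] + x[3]*x[2] + x[4]*x[3] = 12
  r_xx[0] = x[0]*x[0] + x[1]*x[1] + x[2]*x[2] + x[3]*x[3] + x[4]*x[4] = 33
  r_xx[1] = x[0]*x[1] + x[1]*x[2] + x[2]*x[3] + x[3]*x[4] = 12
  r_xx[2] = x[0]*x[2] + x[1]*x[3] + x[2]*x[4] = -4
  r_xx[3] = x[0]*x[3] + x[1]*x[4] = 0
  r_xx[4] = x[0]*x[4] = 0
r_xx = [0, 0, -4, 12, 33, 12, -4, 0, 0]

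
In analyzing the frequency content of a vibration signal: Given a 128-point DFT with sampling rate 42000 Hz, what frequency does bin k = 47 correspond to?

The frequency of DFT bin k is: f_k = k * f_s / N
f_47 = 47 * 42000 / 128 = 123375/8 Hz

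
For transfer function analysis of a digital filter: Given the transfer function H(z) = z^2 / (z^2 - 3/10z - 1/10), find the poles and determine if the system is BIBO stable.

Poles are roots of the denominator: z^2 - 3/10z - 1/10 = 0.
Quadratic formula: z = [-(-3/10) +/- sqrt((-3/10)^2 - 4*(-1/10))] / 2
Discriminant = 9/100 + 2/5 = 49/100; sqrt = 7/10.
z = (3/10 +/- 7/10) / 2 => z = 1/2 or z = -1/5.
|p1| = 1/5, |p2| = 1/2.
For BIBO stability, all poles must lie inside the unit circle (|p| < 1).
System is STABLE since both |p| < 1.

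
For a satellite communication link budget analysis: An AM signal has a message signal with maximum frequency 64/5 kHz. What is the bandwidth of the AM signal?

In AM (double-sideband), the bandwidth is twice the message frequency.
BW = 2 * f_m = 2 * 64/5 kHz = 128/5 kHz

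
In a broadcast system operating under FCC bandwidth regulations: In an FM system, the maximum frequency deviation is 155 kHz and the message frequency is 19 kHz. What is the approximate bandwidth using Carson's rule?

Carson's rule: BW = 2*(delta_f + f_m)
= 2*(155 + 19) kHz = 348 kHz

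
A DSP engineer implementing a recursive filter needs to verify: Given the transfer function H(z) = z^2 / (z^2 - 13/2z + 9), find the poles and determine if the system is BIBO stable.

Poles are roots of the denominator: z^2 - 13/2z + 9 = 0.
Quadratic formula: z = [-(-13/2) +/- sqrt((-13/2)^2 - 4*(9))] / 2
Discriminant = 169/4 - 36 = 25/4; sqrt = 5/2.
z = (13/2 +/- 5/2) / 2 => z = 9/2 or z = 2.
|p1| = 2, |p2| = 9/2.
For BIBO stability, all poles must lie inside the unit circle (|p| < 1).
System is UNSTABLE since at least one |p| >= 1.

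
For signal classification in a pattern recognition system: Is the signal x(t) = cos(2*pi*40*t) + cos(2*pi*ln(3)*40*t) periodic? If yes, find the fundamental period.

f1 = 40 Hz, f2 = 40*ln(3) Hz
Ratio f2/f1 = ln(3), which is irrational.
Since the frequency ratio is irrational, no common period exists.
The signal is not periodic.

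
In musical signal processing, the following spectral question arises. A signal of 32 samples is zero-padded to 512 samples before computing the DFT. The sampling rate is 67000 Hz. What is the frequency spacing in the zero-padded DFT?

Original DFT: N = 32, resolution = f_s/N = 67000/32 = 8375/4 Hz
Zero-padded DFT: N = 512, resolution = f_s/N = 67000/512 = 8375/64 Hz
Zero-padding interpolates the spectrum (finer frequency grid)
but does NOT improve the true spectral resolution (ability to resolve close frequencies).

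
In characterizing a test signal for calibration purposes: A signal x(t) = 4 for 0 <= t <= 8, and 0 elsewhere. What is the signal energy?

Energy = integral of |x(t)|^2 dt over the signal duration
= 4^2 * 8 = 16 * 8 = 128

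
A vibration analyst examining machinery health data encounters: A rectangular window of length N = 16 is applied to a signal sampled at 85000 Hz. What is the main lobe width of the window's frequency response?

For a rectangular window of length N,
the main lobe width in frequency is 2*f_s/N.
= 2*85000/16 = 10625 Hz
This determines the minimum frequency separation for resolving two sinusoids.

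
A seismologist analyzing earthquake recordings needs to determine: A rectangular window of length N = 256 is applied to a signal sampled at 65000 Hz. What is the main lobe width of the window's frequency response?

For a rectangular window of length N,
the main lobe width in frequency is 2*f_s/N.
= 2*65000/256 = 8125/16 Hz
This determines the minimum frequency separation for resolving two sinusoids.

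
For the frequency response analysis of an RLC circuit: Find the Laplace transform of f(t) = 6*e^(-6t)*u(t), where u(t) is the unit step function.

Standard Laplace transform pair:
e^(-at)*u(t) <-> 1/(s+a)
With a = 6: L{6*e^(-6t)*u(t)} = 6/(s+6), ROC: Re(s) > -6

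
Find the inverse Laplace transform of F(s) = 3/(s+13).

Standard pair: k/(s+a) <-> k*e^(-at)*u(t)
With k=3, a=13: f(t) = 3*e^(-13t)*u(t)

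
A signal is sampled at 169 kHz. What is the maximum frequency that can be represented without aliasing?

The maximum frequency that can be represented without aliasing
is the Nyquist frequency: f_max = f_s / 2 = 169 kHz / 2 = 169/2 kHz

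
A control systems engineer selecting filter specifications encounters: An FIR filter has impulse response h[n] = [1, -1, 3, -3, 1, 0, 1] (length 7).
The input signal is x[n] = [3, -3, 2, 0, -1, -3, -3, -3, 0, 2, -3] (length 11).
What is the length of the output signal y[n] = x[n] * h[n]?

For linear convolution, the output length is:
len(y) = len(x) + len(h) - 1 = 11 + 7 - 1 = 17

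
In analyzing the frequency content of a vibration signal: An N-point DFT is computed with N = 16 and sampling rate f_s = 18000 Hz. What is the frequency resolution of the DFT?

DFT frequency resolution = f_s / N
= 18000 / 16 = 1125 Hz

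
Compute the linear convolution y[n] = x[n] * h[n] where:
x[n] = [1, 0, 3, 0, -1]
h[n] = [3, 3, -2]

y[n] = sum_k x[k]*h[n-k]. Output length = len(x) + len(h) - 1 = 5 + 3 - 1 = 7.
y[0] = 1*3 = 3
y[1] = 0*3 + 1*3 = 3
y[2] = 3*3 + 0*3 + 1*-2 = 7
y[3] = 0*3 + 3*3 + 0*-2 = 9
y[4] = -1*3 + 0*3 + 3*-2 = -9
y[5] = -1*3 + 0*-2 = -3
y[6] = -1*-2 = 2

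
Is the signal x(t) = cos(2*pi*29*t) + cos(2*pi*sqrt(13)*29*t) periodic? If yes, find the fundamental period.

f1 = 29 Hz, f2 = 29*sqrt(13) Hz
Ratio f2/f1 = sqrt(13), which is irrational.
Since the frequency ratio is irrational, no common period exists.
The signal is not periodic.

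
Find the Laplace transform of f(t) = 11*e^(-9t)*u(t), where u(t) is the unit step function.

Standard Laplace transform pair:
e^(-at)*u(t) <-> 1/(s+a)
With a = 9: L{11*e^(-9t)*u(t)} = 11/(s+9), ROC: Re(s) > -9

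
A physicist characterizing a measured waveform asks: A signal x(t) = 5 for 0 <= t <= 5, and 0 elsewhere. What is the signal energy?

Energy = integral of |x(t)|^2 dt over the signal duration
= 5^2 * 5 = 25 * 5 = 125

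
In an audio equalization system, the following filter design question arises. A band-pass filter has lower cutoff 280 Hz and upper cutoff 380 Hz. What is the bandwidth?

Bandwidth = f_high - f_low
= 380 Hz - 280 Hz = 100 Hz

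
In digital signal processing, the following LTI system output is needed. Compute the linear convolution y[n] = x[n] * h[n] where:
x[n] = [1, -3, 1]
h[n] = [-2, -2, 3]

y[n] = sum_k x[k]*h[n-k]. Output length = len(x) + len(h) - 1 = 3 + 3 - 1 = 5.
y[0] = 1*-2 = -2
y[1] = -3*-2 + 1*-2 = 4
y[2] = 1*-2 + -3*-2 + 1*3 = 7
y[3] = 1*-2 + -3*3 = -11
y[4] = 1*3 = 3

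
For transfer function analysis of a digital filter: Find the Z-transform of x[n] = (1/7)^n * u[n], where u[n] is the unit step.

The Z-transform of a^n * u[n] is z/(z-a) for |z| > |a|.
Here a = 1/7, so X(z) = z/(z - (1/7)) = 7z/(7z - 1)
ROC: |z| > 1/7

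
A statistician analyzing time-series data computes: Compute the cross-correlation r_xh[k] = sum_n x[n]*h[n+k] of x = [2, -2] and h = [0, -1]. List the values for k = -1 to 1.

Both sequences indexed from 0 and zero outside their support.
Lags with overlap: k = -1 to 1.
  r_xh[-1] = x[1]*h[0] = 0
  r_xh[0] = x[0]*h[0] + x[1]*h[1] = 2
  r_xh[1] = x[0]*h[1] = -2
r_xh = [0, 2, -2] (for k = -1, ..., 1)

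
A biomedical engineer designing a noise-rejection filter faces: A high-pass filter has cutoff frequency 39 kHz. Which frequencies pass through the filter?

A high-pass filter passes all frequencies above the cutoff frequency 39 kHz and attenuates lower frequencies.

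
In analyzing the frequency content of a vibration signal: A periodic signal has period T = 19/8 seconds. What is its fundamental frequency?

The fundamental frequency is the reciprocal of the period.
f = 1/T = 1/(19/8) = 8/19 Hz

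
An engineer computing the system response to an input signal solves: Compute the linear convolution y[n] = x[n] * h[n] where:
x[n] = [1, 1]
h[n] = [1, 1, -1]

y[n] = sum_k x[k]*h[n-k]. Output length = len(x) + len(h) - 1 = 2 + 3 - 1 = 4.
y[0] = 1*1 = 1
y[1] = 1*1 + 1*1 = 2
y[2] = 1*1 + 1*-1 = 0
y[3] = 1*-1 = -1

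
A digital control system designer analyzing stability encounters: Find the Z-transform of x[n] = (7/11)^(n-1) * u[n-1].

Time-shifting property: if X(z) = Z{x[n]}, then Z{x[n-d]} = z^(-d) * X(z)
X(z) = z/(z - 7/11) for x[n] = (7/11)^n * u[n]
Z{x[n-1]} = z^(-1) * z/(z - 7/11) = 1/(z - 7/11)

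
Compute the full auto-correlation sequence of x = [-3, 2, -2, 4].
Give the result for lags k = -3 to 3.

r_xx[k] = sum_m x[m]*x[m+k], indexed from 0, for k = -3 to 3:
  r_xx[-3] = x[3]*x[0] = -12
  r_xx[-2] = x[2]*x[0] + x[3]*x[1] = 14
  r_xx[-1] = x[1]*x[0] + x[2]*x[1] + x[3]*x[2] = -18
  r_xx[0] = x[0]*x[0] + x[1]*x[1] + x[2]*x[2] + x[3]*x[3] = 33
  r_xx[1] = x[0]*x[1] + x[1]*x[2] + x[2]*x[3] = -18
  r_xx[2] = x[0]*x[2] + x[1]*x[3] = 14
  r_xx[3] = x[0]*x[3] = -12
r_xx = [-12, 14, -18, 33, -18, 14, -12]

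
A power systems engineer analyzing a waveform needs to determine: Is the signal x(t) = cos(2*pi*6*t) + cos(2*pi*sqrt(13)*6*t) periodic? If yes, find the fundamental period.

f1 = 6 Hz, f2 = 6*sqrt(13) Hz
Ratio f2/f1 = sqrt(13), which is irrational.
Since the frequency ratio is irrational, no common period exists.
The signal is not periodic.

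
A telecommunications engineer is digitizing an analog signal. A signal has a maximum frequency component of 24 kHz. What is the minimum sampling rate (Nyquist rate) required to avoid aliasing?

By the Nyquist-Shannon sampling theorem,
the minimum sampling rate (Nyquist rate) must be at least 2 * f_max.
Nyquist rate = 2 * 24 kHz = 48 kHz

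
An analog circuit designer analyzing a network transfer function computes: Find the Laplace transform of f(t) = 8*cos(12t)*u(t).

Standard pair: cos(wt)*u(t) <-> s/(s^2+w^2)
With w = 12: L{8*cos(12t)*u(t)} = 8s/(s^2+144)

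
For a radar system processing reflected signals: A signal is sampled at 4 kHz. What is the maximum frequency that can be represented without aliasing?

The maximum frequency that can be represented without aliasing
is the Nyquist frequency: f_max = f_s / 2 = 4 kHz / 2 = 2 kHz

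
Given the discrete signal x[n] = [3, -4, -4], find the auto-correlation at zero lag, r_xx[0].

The auto-correlation at zero lag r_xx[0] equals the signal energy.
r_xx[0] = sum of x[n]^2 = 3^2 + (-4)^2 + (-4)^2
= 9 + 16 + 16 = 41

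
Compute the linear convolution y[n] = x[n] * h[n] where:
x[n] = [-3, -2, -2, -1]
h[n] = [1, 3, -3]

y[n] = sum_k x[k]*h[n-k]. Output length = len(x) + len(h) - 1 = 4 + 3 - 1 = 6.
y[0] = -3*1 = -3
y[1] = -2*1 + -3*3 = -11
y[2] = -2*1 + -2*3 + -3*-3 = 1
y[3] = -1*1 + -2*3 + -2*-3 = -1
y[4] = -1*3 + -2*-3 = 3
y[5] = -1*-3 = 3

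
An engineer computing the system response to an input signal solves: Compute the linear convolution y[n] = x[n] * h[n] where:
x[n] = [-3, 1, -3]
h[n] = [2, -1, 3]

y[n] = sum_k x[k]*h[n-k]. Output length = len(x) + len(h) - 1 = 3 + 3 - 1 = 5.
y[0] = -3*2 = -6
y[1] = 1*2 + -3*-1 = 5
y[2] = -3*2 + 1*-1 + -3*3 = -16
y[3] = -3*-1 + 1*3 = 6
y[4] = -3*3 = -9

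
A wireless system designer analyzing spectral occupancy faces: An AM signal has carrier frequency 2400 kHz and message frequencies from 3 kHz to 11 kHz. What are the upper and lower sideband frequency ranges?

Upper sideband (USB) = fc + [fm_low, fm_high] = 2400 + [3, 11] = [2403, 2411] kHz
Lower sideband (LSB) = fc - [fm_high, fm_low] = 2400 - [11, 3] = [2389, 2397] kHz
Total occupied spectrum: 2389 kHz to 2411 kHz (plus carrier at 2400 kHz)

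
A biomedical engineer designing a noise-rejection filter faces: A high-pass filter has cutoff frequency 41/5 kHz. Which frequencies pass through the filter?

A high-pass filter passes all frequencies above the cutoff frequency 41/5 kHz and attenuates lower frequencies.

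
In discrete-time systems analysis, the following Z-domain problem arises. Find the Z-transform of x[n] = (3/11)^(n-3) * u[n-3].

Time-shifting property: if X(z) = Z{x[n]}, then Z{x[n-d]} = z^(-d) * X(z)
X(z) = z/(z - 3/11) for x[n] = (3/11)^n * u[n]
Z{x[n-3]} = z^(-3) * z/(z - 3/11) = z^(-2)/(z - 3/11)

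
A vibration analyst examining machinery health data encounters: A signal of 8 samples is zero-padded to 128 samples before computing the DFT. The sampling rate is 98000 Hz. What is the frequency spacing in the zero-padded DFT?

Original DFT: N = 8, resolution = f_s/N = 98000/8 = 12250 Hz
Zero-padded DFT: N = 128, resolution = f_s/N = 98000/128 = 6125/8 Hz
Zero-padding interpolates the spectrum (finer frequency grid)
but does NOT improve the true spectral resolution (ability to resolve close frequencies).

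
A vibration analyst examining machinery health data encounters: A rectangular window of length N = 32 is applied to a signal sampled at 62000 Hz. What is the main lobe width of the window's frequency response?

For a rectangular window of length N,
the main lobe width in frequency is 2*f_s/N.
= 2*62000/32 = 3875 Hz
This determines the minimum frequency separation for resolving two sinusoids.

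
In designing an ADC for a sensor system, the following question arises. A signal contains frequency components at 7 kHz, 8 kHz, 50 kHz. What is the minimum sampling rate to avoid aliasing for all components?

The highest frequency component is f_max = 50 kHz.
Nyquist rate = 2 * f_max = 2 * 50 kHz = 100 kHz.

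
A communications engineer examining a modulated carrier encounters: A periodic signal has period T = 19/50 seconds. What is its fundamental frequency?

The fundamental frequency is the reciprocal of the period.
f = 1/T = 1/(19/50) = 50/19 Hz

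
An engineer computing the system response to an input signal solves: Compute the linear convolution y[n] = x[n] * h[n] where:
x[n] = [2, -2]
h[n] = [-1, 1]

y[n] = sum_k x[k]*h[n-k]. Output length = len(x) + len(h) - 1 = 2 + 2 - 1 = 3.
y[0] = 2*-1 = -2
y[1] = -2*-1 + 2*1 = 4
y[2] = -2*1 = -2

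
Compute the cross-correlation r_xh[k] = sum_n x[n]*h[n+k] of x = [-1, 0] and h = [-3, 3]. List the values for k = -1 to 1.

Both sequences indexed from 0 and zero outside their support.
Lags with overlap: k = -1 to 1.
  r_xh[-1] = x[1]*h[0] = 0
  r_xh[0] = x[0]*h[0] + x[1]*h[1] = 3
  r_xh[1] = x[0]*h[1] = -3
r_xh = [0, 3, -3] (for k = -1, ..., 1)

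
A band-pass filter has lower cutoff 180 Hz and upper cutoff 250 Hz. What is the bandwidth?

Bandwidth = f_high - f_low
= 250 Hz - 180 Hz = 70 Hz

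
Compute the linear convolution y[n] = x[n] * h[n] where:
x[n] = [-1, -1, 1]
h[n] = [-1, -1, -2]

y[n] = sum_k x[k]*h[n-k]. Output length = len(x) + len(h) - 1 = 3 + 3 - 1 = 5.
y[0] = -1*-1 = 1
y[1] = -1*-1 + -1*-1 = 2
y[2] = 1*-1 + -1*-1 + -1*-2 = 2
y[3] = 1*-1 + -1*-2 = 1
y[4] = 1*-2 = -2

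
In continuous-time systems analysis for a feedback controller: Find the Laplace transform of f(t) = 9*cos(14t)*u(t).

Standard pair: cos(wt)*u(t) <-> s/(s^2+w^2)
With w = 14: L{9*cos(14t)*u(t)} = 9s/(s^2+196)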